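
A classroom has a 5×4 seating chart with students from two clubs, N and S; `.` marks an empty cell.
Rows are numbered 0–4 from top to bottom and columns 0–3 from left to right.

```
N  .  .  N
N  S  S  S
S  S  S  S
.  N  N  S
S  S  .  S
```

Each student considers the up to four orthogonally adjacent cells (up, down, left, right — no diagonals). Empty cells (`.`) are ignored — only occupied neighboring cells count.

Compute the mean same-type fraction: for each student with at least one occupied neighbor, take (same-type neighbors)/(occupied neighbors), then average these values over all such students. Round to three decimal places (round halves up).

0.656

Row 0: (0,0)N 1/1 · (0,3)N 0/1
Row 1: (1,0)N 1/3 · (1,1)S 2/3 · (1,2)S 3/3 · (1,3)S 2/3
Row 2: (2,0)S 1/2 · (2,1)S 3/4 · (2,2)S 3/4 · (2,3)S 3/3
Row 3: (3,1)N 1/3 · (3,2)N 1/3 · (3,3)S 2/3
Row 4: (4,0)S 1/1 · (4,1)S 1/2 · (4,3)S 1/1
Sum over 16 students: 1/1 + 0/1 + 1/3 + 2/3 + 3/3 + 2/3 + 1/2 + 3/4 + 3/4 + 3/3 + 1/3 + 1/3 + 2/3 + 1/1 + 1/2 + 1/1 = 21/2; mean = 21/2 ÷ 16 = 21/32 = 0.65625 → 0.656.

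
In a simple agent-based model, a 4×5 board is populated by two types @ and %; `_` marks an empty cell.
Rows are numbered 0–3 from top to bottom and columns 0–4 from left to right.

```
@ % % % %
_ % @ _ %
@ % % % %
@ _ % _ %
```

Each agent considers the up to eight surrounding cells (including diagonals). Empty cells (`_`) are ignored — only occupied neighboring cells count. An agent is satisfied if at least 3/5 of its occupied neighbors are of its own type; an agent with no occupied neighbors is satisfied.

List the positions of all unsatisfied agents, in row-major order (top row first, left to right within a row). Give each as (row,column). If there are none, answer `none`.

(0,0)@ 0/2 ✗
(0,1)% 2/4 ✗
(0,2)% 3/4 ✓
(0,3)% 3/4 ✓
(0,4)% 2/2 ✓
(1,1)% 4/7 ✗
(1,2)@ 0/7 ✗
(1,4)% 4/4 ✓
(2,0)@ 1/3 ✗
(2,1)% 3/6 ✗
(2,2)% 4/5 ✓
(2,3)% 5/6 ✓
(2,4)% 3/3 ✓
(3,0)@ 1/2 ✗
(3,2)% 3/3 ✓
(3,4)% 2/2 ✓

(0,0), (0,1), (1,1), (1,2), (2,0), (2,1), (3,0)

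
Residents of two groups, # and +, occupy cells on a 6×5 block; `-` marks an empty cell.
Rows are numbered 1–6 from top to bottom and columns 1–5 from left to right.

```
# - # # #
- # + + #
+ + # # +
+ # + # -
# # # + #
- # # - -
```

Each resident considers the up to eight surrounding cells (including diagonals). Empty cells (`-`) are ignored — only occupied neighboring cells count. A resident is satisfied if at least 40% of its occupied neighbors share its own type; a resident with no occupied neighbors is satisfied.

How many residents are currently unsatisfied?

5

Row 1: (1,1)# 1/1 satisfied · (1,3)# 2/4 satisfied · (1,4)# 3/5 satisfied · (1,5)# 2/3 satisfied
Row 2: (2,2)# 3/6 satisfied · (2,3)+ 2/7 not · (2,4)+ 2/8 not · (2,5)# 3/5 satisfied
Row 3: (3,1)+ 2/4 satisfied · (3,2)+ 4/7 satisfied · (3,3)# 4/8 satisfied · (3,4)# 3/7 satisfied · (3,5)+ 1/4 not
Row 4: (4,1)+ 2/5 satisfied · (4,2)# 4/8 satisfied · (4,3)+ 2/8 not · (4,4)# 4/7 satisfied
Row 5: (5,1)# 3/4 satisfied · (5,2)# 5/7 satisfied · (5,3)# 5/7 satisfied · (5,4)+ 1/5 not · (5,5)# 1/2 satisfied
Row 6: (6,2)# 4/4 satisfied · (6,3)# 3/4 satisfied
Unsatisfied: (2,3), (2,4), (3,5), (4,3), (5,4) — 5 in total.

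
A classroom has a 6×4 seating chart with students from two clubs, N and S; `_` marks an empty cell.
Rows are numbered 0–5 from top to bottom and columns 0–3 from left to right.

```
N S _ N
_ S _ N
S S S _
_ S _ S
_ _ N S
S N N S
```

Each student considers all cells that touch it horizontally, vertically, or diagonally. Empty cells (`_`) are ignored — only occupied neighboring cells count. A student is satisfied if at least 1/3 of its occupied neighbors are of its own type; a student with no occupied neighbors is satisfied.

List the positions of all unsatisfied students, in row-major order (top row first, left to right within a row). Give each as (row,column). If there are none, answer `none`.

(0,0), (5,0)

(0,0)N 0/2 unhappy
(0,1)S 1/2 ok
(0,3)N 1/1 ok
(1,1)S 4/5 ok
(1,3)N 1/2 ok
(2,0)S 3/3 ok
(2,1)S 4/4 ok
(2,2)S 4/5 ok
(3,1)S 3/4 ok
(3,3)S 2/3 ok
(4,2)N 2/6 ok
(4,3)S 2/4 ok
(5,0)S 0/1 unhappy
(5,1)N 2/3 ok
(5,2)N 2/4 ok
(5,3)S 1/3 ok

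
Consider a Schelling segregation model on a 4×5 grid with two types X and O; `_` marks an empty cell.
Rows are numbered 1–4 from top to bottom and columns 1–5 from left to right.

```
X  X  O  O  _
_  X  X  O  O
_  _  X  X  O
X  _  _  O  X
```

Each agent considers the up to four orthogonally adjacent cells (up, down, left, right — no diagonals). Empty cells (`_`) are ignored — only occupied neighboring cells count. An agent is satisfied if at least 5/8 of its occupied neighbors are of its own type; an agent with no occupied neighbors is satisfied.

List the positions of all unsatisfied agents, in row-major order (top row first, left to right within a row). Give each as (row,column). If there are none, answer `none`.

(1,3), (2,3), (2,4), (3,4), (3,5), (4,4), (4,5)

Row 1: (1,1)X 1/1 ✓ · (1,2)X 2/3 ✓ · (1,3)O 1/3 ✗ · (1,4)O 2/2 ✓
Row 2: (2,2)X 2/2 ✓ · (2,3)X 2/4 ✗ · (2,4)O 2/4 ✗ · (2,5)O 2/2 ✓
Row 3: (3,3)X 2/2 ✓ · (3,4)X 1/4 ✗ · (3,5)O 1/3 ✗
Row 4: (4,1)X 0/0 ✓ · (4,4)O 0/2 ✗ · (4,5)X 0/2 ✗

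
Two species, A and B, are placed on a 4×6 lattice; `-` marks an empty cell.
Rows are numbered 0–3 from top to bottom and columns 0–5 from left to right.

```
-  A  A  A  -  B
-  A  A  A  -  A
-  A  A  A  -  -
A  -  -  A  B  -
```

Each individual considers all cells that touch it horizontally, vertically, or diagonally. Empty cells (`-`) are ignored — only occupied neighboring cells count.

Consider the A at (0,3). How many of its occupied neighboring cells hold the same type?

3

Occupied neighbors of (0,3): (0,2)=A, (1,2)=A, (1,3)=A.
Same type (A): 3 of 3.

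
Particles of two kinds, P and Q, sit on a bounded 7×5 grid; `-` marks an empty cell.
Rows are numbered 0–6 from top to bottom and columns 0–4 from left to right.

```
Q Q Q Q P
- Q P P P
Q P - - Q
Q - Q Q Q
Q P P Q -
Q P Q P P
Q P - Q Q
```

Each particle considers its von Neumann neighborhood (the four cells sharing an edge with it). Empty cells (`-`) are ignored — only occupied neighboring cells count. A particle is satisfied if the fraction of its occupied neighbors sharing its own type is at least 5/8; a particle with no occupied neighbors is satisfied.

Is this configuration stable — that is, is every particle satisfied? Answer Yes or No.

Row 0: (0,0)Q 1/1 ✓ · (0,1)Q 3/3 ✓ · (0,2)Q 2/3 ✓ · (0,3)Q 1/3 ✗ · (0,4)P 1/2 ✗
Row 1: (1,1)Q 1/3 ✗ · (1,2)P 1/3 ✗ · (1,3)P 2/3 ✓ · (1,4)P 2/3 ✓
Row 2: (2,0)Q 1/2 ✗ · (2,1)P 0/2 ✗ · (2,4)Q 1/2 ✗
Row 3: (3,0)Q 2/2 ✓ · (3,2)Q 1/2 ✗ · (3,3)Q 3/3 ✓ · (3,4)Q 2/2 ✓
Row 4: (4,0)Q 2/3 ✓ · (4,1)P 2/3 ✓ · (4,2)P 1/4 ✗ · (4,3)Q 1/3 ✗
Row 5: (5,0)Q 2/3 ✓ · (5,1)P 2/4 ✗ · (5,2)Q 0/3 ✗ · (5,3)P 1/4 ✗ · (5,4)P 1/2 ✗
Row 6: (6,0)Q 1/2 ✗ · (6,1)P 1/2 ✗ · (6,3)Q 1/2 ✗ · (6,4)Q 1/2 ✗
For instance (0,3) has only 1/3 same-type neighbors, below 5/8.

No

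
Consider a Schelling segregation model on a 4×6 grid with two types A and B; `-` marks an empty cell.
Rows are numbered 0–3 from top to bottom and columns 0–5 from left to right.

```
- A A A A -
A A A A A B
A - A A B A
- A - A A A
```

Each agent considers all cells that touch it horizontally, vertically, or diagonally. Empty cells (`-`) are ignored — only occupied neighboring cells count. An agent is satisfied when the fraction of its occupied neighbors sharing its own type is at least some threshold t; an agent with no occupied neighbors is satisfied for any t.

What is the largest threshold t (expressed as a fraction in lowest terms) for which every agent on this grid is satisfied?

1/8

Row 0: (0,1)A 4/4 · (0,2)A 5/5 · (0,3)A 5/5 · (0,4)A 3/4
Row 1: (1,0)A 3/3 · (1,1)A 6/6 · (1,2)A 7/7 · (1,3)A 7/8 · (1,4)A 5/7 · (1,5)B 1/4
Row 2: (2,0)A 3/3 · (2,2)A 6/6 · (2,3)A 6/7 · (2,4)B 1/8 · (2,5)A 3/5
Row 3: (3,1)A 2/2 · (3,3)A 3/4 · (3,4)A 4/5 · (3,5)A 2/3
The smallest same-type fraction is 1/8 at (2,4), which reduces to 1/8. Any threshold above that leaves this agent unsatisfied.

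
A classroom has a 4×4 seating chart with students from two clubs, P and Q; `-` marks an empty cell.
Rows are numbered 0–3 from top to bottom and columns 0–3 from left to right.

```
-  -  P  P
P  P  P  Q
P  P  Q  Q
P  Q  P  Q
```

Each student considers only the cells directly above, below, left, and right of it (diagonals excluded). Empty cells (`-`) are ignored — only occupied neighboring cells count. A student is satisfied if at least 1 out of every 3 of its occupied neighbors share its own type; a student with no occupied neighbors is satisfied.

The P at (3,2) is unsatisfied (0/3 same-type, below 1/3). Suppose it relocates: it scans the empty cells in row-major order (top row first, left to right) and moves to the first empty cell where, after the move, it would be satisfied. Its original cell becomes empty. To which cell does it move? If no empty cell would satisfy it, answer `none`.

Vacating (3,2). Empty cells in order:
  (0,0): 1/1 same-type → satisfied — stop here.

(0,0)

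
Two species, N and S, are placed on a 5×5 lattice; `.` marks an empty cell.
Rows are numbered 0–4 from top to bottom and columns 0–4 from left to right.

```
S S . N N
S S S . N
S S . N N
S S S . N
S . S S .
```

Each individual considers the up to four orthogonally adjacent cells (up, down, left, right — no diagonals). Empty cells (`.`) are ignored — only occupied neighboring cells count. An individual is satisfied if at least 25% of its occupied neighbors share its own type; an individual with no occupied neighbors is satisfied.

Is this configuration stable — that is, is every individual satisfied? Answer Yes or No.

Yes

Row 0: (0,0)S 2/2 ✓ · (0,1)S 2/2 ✓ · (0,3)N 1/1 ✓ · (0,4)N 2/2 ✓
Row 1: (1,0)S 3/3 ✓ · (1,1)S 4/4 ✓ · (1,2)S 1/1 ✓ · (1,4)N 2/2 ✓
Row 2: (2,0)S 3/3 ✓ · (2,1)S 3/3 ✓ · (2,3)N 1/1 ✓ · (2,4)N 3/3 ✓
Row 3: (3,0)S 3/3 ✓ · (3,1)S 3/3 ✓ · (3,2)S 2/2 ✓ · (3,4)N 1/1 ✓
Row 4: (4,0)S 1/1 ✓ · (4,2)S 2/2 ✓ · (4,3)S 1/1 ✓
All meet the threshold, so the configuration is stable.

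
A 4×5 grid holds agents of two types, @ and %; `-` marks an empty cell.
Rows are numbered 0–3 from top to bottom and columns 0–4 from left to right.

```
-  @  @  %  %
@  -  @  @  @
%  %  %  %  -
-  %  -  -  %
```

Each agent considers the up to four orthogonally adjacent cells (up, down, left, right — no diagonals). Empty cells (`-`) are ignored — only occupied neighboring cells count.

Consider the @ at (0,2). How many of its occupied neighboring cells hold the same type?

Occupied neighbors of (0,2): (1,2)=@, (0,1)=@, (0,3)=%.
Same type (@): 2 of 3.

2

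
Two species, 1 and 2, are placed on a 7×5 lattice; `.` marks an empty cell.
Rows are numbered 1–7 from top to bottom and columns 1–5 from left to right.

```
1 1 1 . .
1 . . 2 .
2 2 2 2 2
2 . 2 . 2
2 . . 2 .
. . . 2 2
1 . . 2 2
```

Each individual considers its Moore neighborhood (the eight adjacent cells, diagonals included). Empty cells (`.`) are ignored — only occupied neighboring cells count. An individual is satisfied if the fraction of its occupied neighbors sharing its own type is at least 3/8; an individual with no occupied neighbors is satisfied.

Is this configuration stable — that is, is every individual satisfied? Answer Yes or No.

Row 1: (1,1)1 2/2 ok · (1,2)1 3/3 ok · (1,3)1 1/2 ok
Row 2: (2,1)1 2/4 ok · (2,4)2 3/4 ok
Row 3: (3,1)2 2/3 ok · (3,2)2 4/5 ok · (3,3)2 4/4 ok · (3,4)2 5/5 ok · (3,5)2 3/3 ok
Row 4: (4,1)2 3/3 ok · (4,3)2 4/4 ok · (4,5)2 3/3 ok
Row 5: (5,1)2 1/1 ok · (5,4)2 4/4 ok
Row 6: (6,4)2 4/4 ok · (6,5)2 4/4 ok
Row 7: (7,1)1 0/0 ok · (7,4)2 3/3 ok · (7,5)2 3/3 ok
All meet the threshold, so the configuration is stable.

Yes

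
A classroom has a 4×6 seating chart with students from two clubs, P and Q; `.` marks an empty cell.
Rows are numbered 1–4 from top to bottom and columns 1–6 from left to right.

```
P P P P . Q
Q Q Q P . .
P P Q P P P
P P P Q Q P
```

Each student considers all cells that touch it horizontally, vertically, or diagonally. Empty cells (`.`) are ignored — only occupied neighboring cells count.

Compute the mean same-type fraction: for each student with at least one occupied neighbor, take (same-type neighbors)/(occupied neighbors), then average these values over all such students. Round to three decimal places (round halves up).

0.520

Row 1: (1,1)P 1/3 · (1,2)P 2/5 · (1,3)P 3/5 · (1,4)P 2/3 · (1,6)Q — no occupied neighbors
Row 2: (2,1)Q 1/5 · (2,2)Q 3/8 · (2,3)Q 2/8 · (2,4)P 4/6
Row 3: (3,1)P 3/5 · (3,2)P 4/8 · (3,3)Q 3/8 · (3,4)P 3/7 · (3,5)P 4/6 · (3,6)P 2/3
Row 4: (4,1)P 3/3 · (4,2)P 4/5 · (4,3)P 3/5 · (4,4)Q 2/5 · (4,5)Q 1/5 · (4,6)P 2/3
Sum over 20 students: 1/3 + 2/5 + 3/5 + 2/3 + 1/5 + 3/8 + 2/8 + 4/6 + 3/5 + 4/8 + 3/8 + 3/7 + 4/6 + 2/3 + 3/3 + 4/5 + 3/5 + 2/5 + 1/5 + 2/3 = 2183/210; mean = 2183/210 ÷ 20 = 2183/4200 = 0.519761… → 0.520.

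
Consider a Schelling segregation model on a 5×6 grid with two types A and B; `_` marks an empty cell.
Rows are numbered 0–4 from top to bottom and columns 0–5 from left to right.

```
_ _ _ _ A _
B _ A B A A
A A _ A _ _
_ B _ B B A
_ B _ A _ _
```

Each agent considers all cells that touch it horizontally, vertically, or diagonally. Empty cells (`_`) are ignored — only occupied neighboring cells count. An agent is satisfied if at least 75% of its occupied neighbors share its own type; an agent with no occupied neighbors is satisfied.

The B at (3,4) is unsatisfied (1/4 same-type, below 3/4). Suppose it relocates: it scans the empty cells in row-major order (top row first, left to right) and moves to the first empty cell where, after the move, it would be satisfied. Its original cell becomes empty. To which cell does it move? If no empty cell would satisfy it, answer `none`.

(0,0)

Vacating (3,4). Empty cells in order:
  (0,0): 1/1 same-type → satisfied — stop here.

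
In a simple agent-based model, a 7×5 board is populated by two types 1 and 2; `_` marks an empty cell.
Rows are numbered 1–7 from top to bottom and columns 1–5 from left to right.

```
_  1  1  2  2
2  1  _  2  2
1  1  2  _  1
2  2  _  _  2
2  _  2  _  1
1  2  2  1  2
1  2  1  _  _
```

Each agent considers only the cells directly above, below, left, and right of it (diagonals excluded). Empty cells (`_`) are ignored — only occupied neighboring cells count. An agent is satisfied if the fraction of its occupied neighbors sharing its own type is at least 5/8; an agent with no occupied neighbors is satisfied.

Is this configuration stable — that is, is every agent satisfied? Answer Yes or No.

(1,2)1 2/2 ✓
(1,3)1 1/2 ✗
(1,4)2 2/3 ✓
(1,5)2 2/2 ✓
(2,1)2 0/2 ✗
(2,2)1 2/3 ✓
(2,4)2 2/2 ✓
(2,5)2 2/3 ✓
(3,1)1 1/3 ✗
(3,2)1 2/4 ✗
(3,3)2 0/1 ✗
(3,5)1 0/2 ✗
(4,1)2 2/3 ✓
(4,2)2 1/2 ✗
(4,5)2 0/2 ✗
(5,1)2 1/2 ✗
(5,3)2 1/1 ✓
(5,5)1 0/2 ✗
(6,1)1 1/3 ✗
(6,2)2 2/3 ✓
(6,3)2 2/4 ✗
(6,4)1 0/2 ✗
(6,5)2 0/2 ✗
(7,1)1 1/2 ✗
(7,2)2 1/3 ✗
(7,3)1 0/2 ✗
For instance (1,3) has only 1/2 same-type neighbors, below 5/8.

No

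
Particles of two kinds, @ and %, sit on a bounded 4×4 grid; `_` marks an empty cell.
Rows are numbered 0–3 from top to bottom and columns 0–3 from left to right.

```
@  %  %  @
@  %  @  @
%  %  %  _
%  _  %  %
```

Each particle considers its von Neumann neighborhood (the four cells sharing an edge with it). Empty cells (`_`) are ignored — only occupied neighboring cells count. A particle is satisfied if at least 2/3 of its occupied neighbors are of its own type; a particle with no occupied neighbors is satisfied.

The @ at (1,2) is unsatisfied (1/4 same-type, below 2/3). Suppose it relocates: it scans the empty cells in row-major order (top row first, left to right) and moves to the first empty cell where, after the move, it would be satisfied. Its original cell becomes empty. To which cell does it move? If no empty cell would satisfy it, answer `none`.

none

Vacating (1,2). Empty cells in order:
  (2,3): 1/3 same-type → still unsatisfied.
  (3,1): 0/3 same-type → still unsatisfied.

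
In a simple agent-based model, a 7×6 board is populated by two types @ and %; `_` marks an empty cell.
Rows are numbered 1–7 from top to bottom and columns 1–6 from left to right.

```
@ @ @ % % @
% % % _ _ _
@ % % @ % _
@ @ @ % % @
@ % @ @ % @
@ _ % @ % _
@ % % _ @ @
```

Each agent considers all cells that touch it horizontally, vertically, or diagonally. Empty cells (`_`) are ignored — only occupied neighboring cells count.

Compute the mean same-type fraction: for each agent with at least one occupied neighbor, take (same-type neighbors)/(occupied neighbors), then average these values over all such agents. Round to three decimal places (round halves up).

(1,1)@ 1/3
(1,2)@ 2/5
(1,3)@ 1/4
(1,4)% 2/3
(1,5)% 1/2
(1,6)@ 0/1
(2,1)% 2/5
(2,2)% 4/8
(2,3)% 4/7
(3,1)@ 2/5
(3,2)% 4/8
(3,3)% 4/7
(3,4)@ 1/6
(3,5)% 2/4
(4,1)@ 3/5
(4,2)@ 5/8
(4,3)@ 4/8
(4,4)% 4/8
(4,5)% 3/7
(4,6)@ 1/4
(5,1)@ 3/4
(5,2)% 1/7
(5,3)@ 4/7
(5,4)@ 3/8
(5,5)% 3/7
(5,6)@ 1/4
(6,1)@ 2/4
(6,3)% 3/6
(6,4)@ 3/7
(6,5)% 1/6
(7,1)@ 1/2
(7,2)% 2/4
(7,3)% 2/3
(7,5)@ 2/3
(7,6)@ 1/2
Sum over 35 agents: 1/3 + 2/5 + 1/4 + 2/3 + 1/2 + 0/1 + 2/5 + 4/8 + 4/7 + 2/5 + 4/8 + 4/7 + 1/6 + 2/4 + 3/5 + 5/8 + 4/8 + 4/8 + 3/7 + 1/4 + 3/4 + 1/7 + 4/7 + 3/8 + 3/7 + 1/4 + 2/4 + 3/6 + 3/7 + 1/6 + 1/2 + 2/4 + 2/3 + 2/3 + 1/2 = 1639/105; mean = 1639/105 ÷ 35 = 1639/3675 = 0.445986… → 0.446.

0.446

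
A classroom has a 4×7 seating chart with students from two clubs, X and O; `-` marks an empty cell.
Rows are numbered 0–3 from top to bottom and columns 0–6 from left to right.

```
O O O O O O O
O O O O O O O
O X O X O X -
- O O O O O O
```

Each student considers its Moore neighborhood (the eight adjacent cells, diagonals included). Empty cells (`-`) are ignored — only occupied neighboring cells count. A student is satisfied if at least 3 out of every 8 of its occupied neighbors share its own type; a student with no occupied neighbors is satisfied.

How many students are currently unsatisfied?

3

Row 0: (0,0)O 3/3 satisfied · (0,1)O 5/5 satisfied · (0,2)O 5/5 satisfied · (0,3)O 5/5 satisfied · (0,4)O 5/5 satisfied · (0,5)O 5/5 satisfied · (0,6)O 3/3 satisfied
Row 1: (1,0)O 4/5 satisfied · (1,1)O 7/8 satisfied · (1,2)O 6/8 satisfied · (1,3)O 7/8 satisfied · (1,4)O 6/8 satisfied · (1,5)O 6/7 satisfied · (1,6)O 3/4 satisfied
Row 2: (2,0)O 3/4 satisfied · (2,1)X 0/7 not · (2,2)O 6/8 satisfied · (2,3)X 0/8 not · (2,4)O 6/8 satisfied · (2,5)X 0/7 not
Row 3: (3,1)O 3/4 satisfied · (3,2)O 3/5 satisfied · (3,3)O 4/5 satisfied · (3,4)O 3/5 satisfied · (3,5)O 3/4 satisfied · (3,6)O 1/2 satisfied
Unsatisfied: (2,1), (2,3), (2,5) — 3 in total.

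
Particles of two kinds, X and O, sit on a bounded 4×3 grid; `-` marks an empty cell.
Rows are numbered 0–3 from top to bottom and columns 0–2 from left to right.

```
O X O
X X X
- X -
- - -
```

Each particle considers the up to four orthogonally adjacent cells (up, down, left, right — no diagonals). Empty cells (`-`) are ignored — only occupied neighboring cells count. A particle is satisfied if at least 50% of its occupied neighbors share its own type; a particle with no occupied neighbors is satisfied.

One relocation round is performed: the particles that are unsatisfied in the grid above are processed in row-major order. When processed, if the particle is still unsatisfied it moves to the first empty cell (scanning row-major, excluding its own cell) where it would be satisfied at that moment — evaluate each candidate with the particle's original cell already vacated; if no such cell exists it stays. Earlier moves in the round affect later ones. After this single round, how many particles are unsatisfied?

Initially unsatisfied (in order): (0,0), (0,1), (0,2).
  (0,0) → (3,0).
  (0,1): now satisfied by earlier moves; stays.
  (0,2) → (3,1).
Resulting grid:
- X -
X X X
- X -
O O -
All satisfied now.

0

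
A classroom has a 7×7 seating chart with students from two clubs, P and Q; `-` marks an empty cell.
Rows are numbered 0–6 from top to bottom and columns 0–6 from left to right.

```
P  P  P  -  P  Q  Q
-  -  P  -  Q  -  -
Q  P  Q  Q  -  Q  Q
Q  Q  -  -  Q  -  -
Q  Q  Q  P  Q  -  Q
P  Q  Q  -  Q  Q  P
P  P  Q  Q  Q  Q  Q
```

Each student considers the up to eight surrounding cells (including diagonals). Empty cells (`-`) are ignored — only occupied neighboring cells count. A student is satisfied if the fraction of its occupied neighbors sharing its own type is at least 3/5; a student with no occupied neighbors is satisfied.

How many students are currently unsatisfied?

(0,0)P 1/1 satisfied
(0,1)P 3/3 satisfied
(0,2)P 2/2 satisfied
(0,4)P 0/2 not
(0,5)Q 2/3 satisfied
(0,6)Q 1/1 satisfied
(1,2)P 3/5 satisfied
(1,4)Q 3/4 satisfied
(2,0)Q 2/3 satisfied
(2,1)P 1/5 not
(2,2)Q 2/4 not
(2,3)Q 3/4 satisfied
(2,5)Q 3/3 satisfied
(2,6)Q 1/1 satisfied
(3,0)Q 4/5 satisfied
(3,1)Q 6/7 satisfied
(3,4)Q 3/4 satisfied
(4,0)Q 4/5 satisfied
(4,1)Q 6/7 satisfied
(4,2)Q 4/5 satisfied
(4,3)P 0/5 not
(4,4)Q 3/4 satisfied
(4,6)Q 1/2 not
(5,0)P 2/5 not
(5,1)Q 5/8 satisfied
(5,2)Q 5/7 satisfied
(5,4)Q 5/6 satisfied
(5,5)Q 6/7 satisfied
(5,6)P 0/4 not
(6,0)P 2/3 satisfied
(6,1)P 2/5 not
(6,2)Q 3/4 satisfied
(6,3)Q 4/4 satisfied
(6,4)Q 4/4 satisfied
(6,5)Q 4/5 satisfied
(6,6)Q 2/3 satisfied
Unsatisfied: (0,4), (2,1), (2,2), (4,3), (4,6), (5,0), (5,6), (6,1) — 8 in total.

8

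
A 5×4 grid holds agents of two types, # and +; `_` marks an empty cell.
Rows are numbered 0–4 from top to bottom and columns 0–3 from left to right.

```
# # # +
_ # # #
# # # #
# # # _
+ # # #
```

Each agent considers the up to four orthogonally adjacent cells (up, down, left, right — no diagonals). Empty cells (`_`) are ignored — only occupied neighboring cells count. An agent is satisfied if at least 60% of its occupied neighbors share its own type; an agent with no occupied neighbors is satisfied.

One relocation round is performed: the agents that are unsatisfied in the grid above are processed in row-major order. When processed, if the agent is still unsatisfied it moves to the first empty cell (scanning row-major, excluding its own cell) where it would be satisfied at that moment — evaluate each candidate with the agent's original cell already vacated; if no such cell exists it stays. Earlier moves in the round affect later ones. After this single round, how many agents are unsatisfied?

Initially unsatisfied (in order): (0,3), (4,0).
  (0,3): no empty cell satisfies it; stays.
  (4,0): no empty cell satisfies it; stays.
Resulting grid:
# # # +
_ # # #
# # # #
# # # _
+ # # #
Unsatisfied now: (0,3), (4,0).

2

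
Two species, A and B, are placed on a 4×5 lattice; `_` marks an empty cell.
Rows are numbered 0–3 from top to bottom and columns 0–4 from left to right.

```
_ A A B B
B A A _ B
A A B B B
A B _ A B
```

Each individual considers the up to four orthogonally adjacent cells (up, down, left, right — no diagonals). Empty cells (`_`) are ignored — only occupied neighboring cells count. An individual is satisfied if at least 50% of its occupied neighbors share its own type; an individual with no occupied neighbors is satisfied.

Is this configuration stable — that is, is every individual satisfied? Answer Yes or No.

Row 0: (0,1)A 2/2 ✓ · (0,2)A 2/3 ✓ · (0,3)B 1/2 ✓ · (0,4)B 2/2 ✓
Row 1: (1,0)B 0/2 ✗ · (1,1)A 3/4 ✓ · (1,2)A 2/3 ✓ · (1,4)B 2/2 ✓
Row 2: (2,0)A 2/3 ✓ · (2,1)A 2/4 ✓ · (2,2)B 1/3 ✗ · (2,3)B 2/3 ✓ · (2,4)B 3/3 ✓
Row 3: (3,0)A 1/2 ✓ · (3,1)B 0/2 ✗ · (3,3)A 0/2 ✗ · (3,4)B 1/2 ✓
For instance (1,0) has only 0/2 same-type neighbors, below 1/2.

No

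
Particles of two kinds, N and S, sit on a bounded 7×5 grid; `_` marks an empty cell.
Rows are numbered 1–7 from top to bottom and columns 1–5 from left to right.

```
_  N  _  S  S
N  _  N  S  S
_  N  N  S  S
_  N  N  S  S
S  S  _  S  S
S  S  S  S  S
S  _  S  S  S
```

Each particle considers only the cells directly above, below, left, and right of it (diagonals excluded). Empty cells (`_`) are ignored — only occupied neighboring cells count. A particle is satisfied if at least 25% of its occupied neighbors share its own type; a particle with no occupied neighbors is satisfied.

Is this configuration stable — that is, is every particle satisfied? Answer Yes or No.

Yes

Row 1: (1,2)N 0/0 ok · (1,4)S 2/2 ok · (1,5)S 2/2 ok
Row 2: (2,1)N 0/0 ok · (2,3)N 1/2 ok · (2,4)S 3/4 ok · (2,5)S 3/3 ok
Row 3: (3,2)N 2/2 ok · (3,3)N 3/4 ok · (3,4)S 3/4 ok · (3,5)S 3/3 ok
Row 4: (4,2)N 2/3 ok · (4,3)N 2/3 ok · (4,4)S 3/4 ok · (4,5)S 3/3 ok
Row 5: (5,1)S 2/2 ok · (5,2)S 2/3 ok · (5,4)S 3/3 ok · (5,5)S 3/3 ok
Row 6: (6,1)S 3/3 ok · (6,2)S 3/3 ok · (6,3)S 3/3 ok · (6,4)S 4/4 ok · (6,5)S 3/3 ok
Row 7: (7,1)S 1/1 ok · (7,3)S 2/2 ok · (7,4)S 3/3 ok · (7,5)S 2/2 ok
All meet the threshold, so the configuration is stable.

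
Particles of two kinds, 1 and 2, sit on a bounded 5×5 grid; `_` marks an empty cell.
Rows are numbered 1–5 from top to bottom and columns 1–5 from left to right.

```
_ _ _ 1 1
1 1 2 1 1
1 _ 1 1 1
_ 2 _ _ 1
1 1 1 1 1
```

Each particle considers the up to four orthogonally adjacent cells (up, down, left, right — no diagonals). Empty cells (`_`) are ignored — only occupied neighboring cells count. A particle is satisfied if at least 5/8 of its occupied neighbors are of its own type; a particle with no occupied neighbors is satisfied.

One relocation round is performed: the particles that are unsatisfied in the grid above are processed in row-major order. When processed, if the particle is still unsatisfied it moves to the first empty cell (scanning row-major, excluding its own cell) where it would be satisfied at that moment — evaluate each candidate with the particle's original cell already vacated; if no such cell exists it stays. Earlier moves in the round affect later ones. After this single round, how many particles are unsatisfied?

2

Initially unsatisfied (in order): (2,2), (2,3), (3,3), (4,2).
  (2,2) → (1,1).
  (2,3): no empty cell satisfies it; stays.
  (3,3) → (1,2).
  (4,2): no empty cell satisfies it; stays.
Resulting grid:
1 1 _ 1 1
1 _ 2 1 1
1 _ _ 1 1
_ 2 _ _ 1
1 1 1 1 1
Unsatisfied now: (2,3), (4,2).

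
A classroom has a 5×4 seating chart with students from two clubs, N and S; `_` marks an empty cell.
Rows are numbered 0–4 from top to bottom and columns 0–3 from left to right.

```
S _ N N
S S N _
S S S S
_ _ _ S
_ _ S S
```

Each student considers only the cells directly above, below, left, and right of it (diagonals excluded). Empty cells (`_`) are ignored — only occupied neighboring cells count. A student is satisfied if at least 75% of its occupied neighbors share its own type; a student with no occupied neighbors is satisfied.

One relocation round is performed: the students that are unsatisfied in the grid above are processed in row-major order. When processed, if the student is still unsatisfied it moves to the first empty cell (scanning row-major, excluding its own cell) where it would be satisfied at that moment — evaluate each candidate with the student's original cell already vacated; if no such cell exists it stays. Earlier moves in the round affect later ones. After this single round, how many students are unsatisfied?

Initially unsatisfied (in order): (1,1), (1,2), (2,2).
  (1,1) → (3,0).
  (1,2): no empty cell satisfies it; stays.
  (2,2) → (3,1).
Resulting grid:
S _ N N
S _ N _
S S _ S
S S _ S
_ _ S S
All satisfied now.

0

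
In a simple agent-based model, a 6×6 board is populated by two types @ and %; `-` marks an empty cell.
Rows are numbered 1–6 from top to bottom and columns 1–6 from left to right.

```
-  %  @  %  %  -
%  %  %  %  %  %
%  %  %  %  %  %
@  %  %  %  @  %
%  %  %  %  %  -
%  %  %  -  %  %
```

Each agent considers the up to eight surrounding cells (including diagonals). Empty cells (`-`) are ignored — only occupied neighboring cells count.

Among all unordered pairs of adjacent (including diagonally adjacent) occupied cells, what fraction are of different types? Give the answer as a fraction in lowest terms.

Scan each occupied cell's neighbors to the right and below (and the two forward diagonals) so each pair is counted once.
From row 1: 5 unlike of 15 pairs (running 5/15).
From row 2: 0 unlike of 21 pairs (running 5/36).
From row 3: 5 unlike of 21 pairs (running 10/57).
From row 4: 7 unlike of 19 pairs (running 17/76).
From row 5: 0 unlike of 15 pairs (running 17/91).
From row 6: 0 unlike of 3 pairs (running 17/94).
Total adjacent occupied pairs: 94; unlike-type pairs: 17.
17/94 is already in lowest terms.

17/94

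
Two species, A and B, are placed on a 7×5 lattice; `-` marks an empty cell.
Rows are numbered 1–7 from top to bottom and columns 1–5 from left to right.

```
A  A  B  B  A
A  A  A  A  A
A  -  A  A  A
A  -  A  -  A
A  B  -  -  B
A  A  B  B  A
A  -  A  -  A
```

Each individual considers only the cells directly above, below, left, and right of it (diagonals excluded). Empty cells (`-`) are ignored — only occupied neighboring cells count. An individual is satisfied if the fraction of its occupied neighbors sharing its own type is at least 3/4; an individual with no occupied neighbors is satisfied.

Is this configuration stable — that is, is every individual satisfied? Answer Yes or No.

Row 1: (1,1)A 2/2 ✓ · (1,2)A 2/3 ✗ · (1,3)B 1/3 ✗ · (1,4)B 1/3 ✗ · (1,5)A 1/2 ✗
Row 2: (2,1)A 3/3 ✓ · (2,2)A 3/3 ✓ · (2,3)A 3/4 ✓ · (2,4)A 3/4 ✓ · (2,5)A 3/3 ✓
Row 3: (3,1)A 2/2 ✓ · (3,3)A 3/3 ✓ · (3,4)A 3/3 ✓ · (3,5)A 3/3 ✓
Row 4: (4,1)A 2/2 ✓ · (4,3)A 1/1 ✓ · (4,5)A 1/2 ✗
Row 5: (5,1)A 2/3 ✗ · (5,2)B 0/2 ✗ · (5,5)B 0/2 ✗
Row 6: (6,1)A 3/3 ✓ · (6,2)A 1/3 ✗ · (6,3)B 1/3 ✗ · (6,4)B 1/2 ✗ · (6,5)A 1/3 ✗
Row 7: (7,1)A 1/1 ✓ · (7,3)A 0/1 ✗ · (7,5)A 1/1 ✓
For instance (1,2) has only 2/3 same-type neighbors, below 3/4.

No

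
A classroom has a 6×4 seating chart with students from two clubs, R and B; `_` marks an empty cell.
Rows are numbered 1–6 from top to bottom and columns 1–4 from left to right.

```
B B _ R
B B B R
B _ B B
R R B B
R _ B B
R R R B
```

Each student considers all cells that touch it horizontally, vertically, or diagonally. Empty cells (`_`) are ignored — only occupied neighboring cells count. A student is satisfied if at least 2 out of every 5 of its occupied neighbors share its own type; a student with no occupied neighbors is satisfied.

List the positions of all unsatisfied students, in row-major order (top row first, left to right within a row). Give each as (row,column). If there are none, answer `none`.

(1,1)B 3/3 satisfied
(1,2)B 4/4 satisfied
(1,4)R 1/2 satisfied
(2,1)B 4/4 satisfied
(2,2)B 6/6 satisfied
(2,3)B 4/6 satisfied
(2,4)R 1/4 not
(3,1)B 2/4 satisfied
(3,3)B 5/7 satisfied
(3,4)B 4/5 satisfied
(4,1)R 2/3 satisfied
(4,2)R 2/6 not
(4,3)B 5/6 satisfied
(4,4)B 5/5 satisfied
(5,1)R 4/4 satisfied
(5,3)B 4/7 satisfied
(5,4)B 4/5 satisfied
(6,1)R 2/2 satisfied
(6,2)R 3/4 satisfied
(6,3)R 1/4 not
(6,4)B 2/3 satisfied

(2,4), (4,2), (6,3)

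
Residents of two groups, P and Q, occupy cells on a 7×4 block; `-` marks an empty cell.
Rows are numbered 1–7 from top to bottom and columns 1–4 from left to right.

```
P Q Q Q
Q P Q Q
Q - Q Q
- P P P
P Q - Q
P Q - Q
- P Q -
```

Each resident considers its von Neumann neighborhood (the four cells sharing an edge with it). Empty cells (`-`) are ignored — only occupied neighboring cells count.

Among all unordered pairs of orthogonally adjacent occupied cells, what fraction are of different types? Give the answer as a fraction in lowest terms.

Scan each occupied cell's neighbors to the right and below so each pair is counted once.
From row 1: 3 unlike of 7 pairs (running 3/7).
From row 2: 2 unlike of 6 pairs (running 5/13).
From row 3: 2 unlike of 3 pairs (running 7/16).
From row 4: 2 unlike of 4 pairs (running 9/20).
From row 5: 1 unlike of 4 pairs (running 10/24).
From row 6: 2 unlike of 2 pairs (running 12/26).
From row 7: 1 unlike of 1 pairs (running 13/27).
Total adjacent occupied pairs: 27; unlike-type pairs: 13.
13/27 is already in lowest terms.

13/27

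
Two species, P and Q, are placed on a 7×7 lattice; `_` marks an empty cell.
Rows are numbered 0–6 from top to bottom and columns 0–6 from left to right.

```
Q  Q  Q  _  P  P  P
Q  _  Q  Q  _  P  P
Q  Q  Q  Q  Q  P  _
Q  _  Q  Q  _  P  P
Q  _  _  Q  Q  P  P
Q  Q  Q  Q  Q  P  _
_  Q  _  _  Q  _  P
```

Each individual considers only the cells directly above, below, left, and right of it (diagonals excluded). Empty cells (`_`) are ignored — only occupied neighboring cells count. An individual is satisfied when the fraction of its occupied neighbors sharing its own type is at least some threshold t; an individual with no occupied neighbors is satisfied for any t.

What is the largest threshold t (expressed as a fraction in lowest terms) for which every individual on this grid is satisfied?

(0,0)Q 2/2
(0,1)Q 2/2
(0,2)Q 2/2
(0,4)P 1/1
(0,5)P 3/3
(0,6)P 2/2
(1,0)Q 2/2
(1,2)Q 3/3
(1,3)Q 2/2
(1,5)P 3/3
(1,6)P 2/2
(2,0)Q 3/3
(2,1)Q 2/2
(2,2)Q 4/4
(2,3)Q 4/4
(2,4)Q 1/2
(2,5)P 2/3
(3,0)Q 2/2
(3,2)Q 2/2
(3,3)Q 3/3
(3,5)P 3/3
(3,6)P 2/2
(4,0)Q 2/2
(4,3)Q 3/3
(4,4)Q 2/3
(4,5)P 3/4
(4,6)P 2/2
(5,0)Q 2/2
(5,1)Q 3/3
(5,2)Q 2/2
(5,3)Q 3/3
(5,4)Q 3/4
(5,5)P 1/2
(6,1)Q 1/1
(6,4)Q 1/1
(6,6)P — no occupied neighbors
The smallest same-type fraction is 1/2 at (2,4), which reduces to 1/2. Any threshold above that leaves this individual unsatisfied.

1/2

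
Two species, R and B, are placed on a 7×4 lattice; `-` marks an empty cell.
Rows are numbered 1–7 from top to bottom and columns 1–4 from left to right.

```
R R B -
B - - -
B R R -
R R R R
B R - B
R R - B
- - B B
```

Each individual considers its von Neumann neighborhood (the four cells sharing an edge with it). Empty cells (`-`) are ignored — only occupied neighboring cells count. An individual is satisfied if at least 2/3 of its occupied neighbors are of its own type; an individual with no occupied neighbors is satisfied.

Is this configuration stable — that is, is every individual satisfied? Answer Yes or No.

Row 1: (1,1)R 1/2 not · (1,2)R 1/2 not · (1,3)B 0/1 not
Row 2: (2,1)B 1/2 not
Row 3: (3,1)B 1/3 not · (3,2)R 2/3 satisfied · (3,3)R 2/2 satisfied
Row 4: (4,1)R 1/3 not · (4,2)R 4/4 satisfied · (4,3)R 3/3 satisfied · (4,4)R 1/2 not
Row 5: (5,1)B 0/3 not · (5,2)R 2/3 satisfied · (5,4)B 1/2 not
Row 6: (6,1)R 1/2 not · (6,2)R 2/2 satisfied · (6,4)B 2/2 satisfied
Row 7: (7,3)B 1/1 satisfied · (7,4)B 2/2 satisfied
For instance (1,1) has only 1/2 same-type neighbors, below 2/3.

No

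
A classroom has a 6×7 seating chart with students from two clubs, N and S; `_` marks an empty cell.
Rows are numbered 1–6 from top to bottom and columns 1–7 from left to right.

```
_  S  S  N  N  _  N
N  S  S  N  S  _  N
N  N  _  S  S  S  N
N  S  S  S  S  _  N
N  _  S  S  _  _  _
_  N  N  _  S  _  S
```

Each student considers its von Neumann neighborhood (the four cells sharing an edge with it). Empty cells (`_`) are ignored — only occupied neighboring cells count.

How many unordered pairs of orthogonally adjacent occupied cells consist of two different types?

11

Scan each occupied cell's neighbors to the right and below so each pair is counted once.
Row 1: S(1,2)–S(1,3)= S(1,2)–S(2,2)= S(1,3)–N(1,4)≠ S(1,3)–S(2,3)= N(1,4)–N(1,5)= N(1,4)–N(2,4)= N(1,5)–S(2,5)≠ N(1,7)–N(2,7)=  → 2/8 unlike.
Row 2: N(2,1)–S(2,2)≠ N(2,1)–N(3,1)= S(2,2)–S(2,3)= S(2,2)–N(3,2)≠ S(2,3)–N(2,4)≠ N(2,4)–S(2,5)≠ N(2,4)–S(3,4)≠ S(2,5)–S(3,5)= N(2,7)–N(3,7)=  → 5/9 unlike.
Row 3: N(3,1)–N(3,2)= N(3,1)–N(4,1)= N(3,2)–S(4,2)≠ S(3,4)–S(3,5)= S(3,4)–S(4,4)= S(3,5)–S(3,6)= S(3,5)–S(4,5)= S(3,6)–N(3,7)≠ N(3,7)–N(4,7)=  → 2/9 unlike.
Row 4: N(4,1)–S(4,2)≠ N(4,1)–N(5,1)= S(4,2)–S(4,3)= S(4,3)–S(4,4)= S(4,3)–S(5,3)= S(4,4)–S(4,5)= S(4,4)–S(5,4)=  → 1/7 unlike.
Row 5: S(5,3)–S(5,4)= S(5,3)–N(6,3)≠  → 1/2 unlike.
Row 6: N(6,2)–N(6,3)=  → 0/1 unlike.
Total adjacent occupied pairs: 36; unlike-type pairs: 11.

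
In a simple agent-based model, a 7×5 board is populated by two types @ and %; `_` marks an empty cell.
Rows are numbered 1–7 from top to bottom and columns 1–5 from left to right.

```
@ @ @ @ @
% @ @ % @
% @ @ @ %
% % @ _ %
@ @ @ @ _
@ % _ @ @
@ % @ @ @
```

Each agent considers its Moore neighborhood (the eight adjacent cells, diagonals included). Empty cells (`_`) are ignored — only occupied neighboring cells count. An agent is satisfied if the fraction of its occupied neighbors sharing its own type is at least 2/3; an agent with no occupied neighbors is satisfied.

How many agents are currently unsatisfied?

17

(1,1)@ 2/3 ok
(1,2)@ 4/5 ok
(1,3)@ 4/5 ok
(1,4)@ 4/5 ok
(1,5)@ 2/3 ok
(2,1)% 1/5 unhappy
(2,2)@ 6/8 ok
(2,3)@ 7/8 ok
(2,4)% 1/8 unhappy
(2,5)@ 3/5 unhappy
(3,1)% 3/5 unhappy
(3,2)@ 4/8 unhappy
(3,3)@ 5/7 ok
(3,4)@ 4/7 unhappy
(3,5)% 2/4 unhappy
(4,1)% 2/5 unhappy
(4,2)% 2/8 unhappy
(4,3)@ 6/7 ok
(4,5)% 1/3 unhappy
(5,1)@ 2/5 unhappy
(5,2)@ 4/7 unhappy
(5,3)@ 4/6 ok
(5,4)@ 4/5 ok
(6,1)@ 3/5 unhappy
(6,2)% 1/7 unhappy
(6,4)@ 6/6 ok
(6,5)@ 4/4 ok
(7,1)@ 1/3 unhappy
(7,2)% 1/4 unhappy
(7,3)@ 2/4 unhappy
(7,4)@ 4/4 ok
(7,5)@ 3/3 ok
Unsatisfied: (2,1), (2,4), (2,5), (3,1), (3,2), (3,4), (3,5), (4,1), (4,2), (4,5), (5,1), (5,2), (6,1), (6,2), (7,1), (7,2), (7,3) — 17 in total.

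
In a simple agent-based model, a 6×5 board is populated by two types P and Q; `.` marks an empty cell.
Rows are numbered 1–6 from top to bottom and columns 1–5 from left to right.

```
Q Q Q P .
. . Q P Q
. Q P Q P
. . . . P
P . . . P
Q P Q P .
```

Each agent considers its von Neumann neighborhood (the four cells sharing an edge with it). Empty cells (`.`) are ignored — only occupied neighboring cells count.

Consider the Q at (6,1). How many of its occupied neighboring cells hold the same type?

Occupied neighbors of (6,1): (5,1)=P, (6,2)=P.
Same type (Q): 0 of 2.

0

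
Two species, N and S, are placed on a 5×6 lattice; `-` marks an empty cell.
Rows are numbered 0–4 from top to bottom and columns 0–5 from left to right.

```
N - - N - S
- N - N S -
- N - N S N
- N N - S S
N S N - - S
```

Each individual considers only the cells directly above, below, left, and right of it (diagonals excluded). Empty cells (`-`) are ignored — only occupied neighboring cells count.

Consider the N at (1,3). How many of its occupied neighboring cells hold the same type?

2

Occupied neighbors of (1,3): (0,3)=N, (2,3)=N, (1,4)=S.
Same type (N): 2 of 3.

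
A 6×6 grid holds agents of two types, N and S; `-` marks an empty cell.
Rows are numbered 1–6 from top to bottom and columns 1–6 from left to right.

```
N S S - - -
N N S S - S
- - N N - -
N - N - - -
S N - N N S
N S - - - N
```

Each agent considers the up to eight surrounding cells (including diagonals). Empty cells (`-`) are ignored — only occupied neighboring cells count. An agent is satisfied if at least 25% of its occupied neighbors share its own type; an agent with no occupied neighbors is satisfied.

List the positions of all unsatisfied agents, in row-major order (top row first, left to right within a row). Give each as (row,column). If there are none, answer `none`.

Row 1: (1,1)N 2/3 ✓ · (1,2)S 2/5 ✓ · (1,3)S 3/4 ✓
Row 2: (2,1)N 2/3 ✓ · (2,2)N 3/6 ✓ · (2,3)S 3/6 ✓ · (2,4)S 2/4 ✓ · (2,6)S 0/0 ✓
Row 3: (3,3)N 3/5 ✓ · (3,4)N 2/4 ✓
Row 4: (4,1)N 1/2 ✓ · (4,3)N 4/4 ✓
Row 5: (5,1)S 1/4 ✓ · (5,2)N 3/5 ✓ · (5,4)N 2/2 ✓ · (5,5)N 2/3 ✓ · (5,6)S 0/2 ✗
Row 6: (6,1)N 1/3 ✓ · (6,2)S 1/3 ✓ · (6,6)N 1/2 ✓

(5,6)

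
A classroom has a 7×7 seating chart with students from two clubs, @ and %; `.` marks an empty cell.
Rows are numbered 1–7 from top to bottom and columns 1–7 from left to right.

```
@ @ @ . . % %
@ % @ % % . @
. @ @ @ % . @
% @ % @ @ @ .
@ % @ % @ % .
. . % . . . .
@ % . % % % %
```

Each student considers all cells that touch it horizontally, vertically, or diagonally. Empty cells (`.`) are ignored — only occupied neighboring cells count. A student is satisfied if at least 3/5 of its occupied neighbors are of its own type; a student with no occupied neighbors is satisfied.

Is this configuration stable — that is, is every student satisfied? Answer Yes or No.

No

(1,1)@ 2/3 satisfied
(1,2)@ 4/5 satisfied
(1,3)@ 2/4 not
(1,6)% 2/3 satisfied
(1,7)% 1/2 not
(2,1)@ 3/4 satisfied
(2,2)% 0/7 not
(2,3)@ 5/7 satisfied
(2,4)% 2/6 not
(2,5)% 3/4 satisfied
(2,7)@ 1/3 not
(3,2)@ 4/7 not
(3,3)@ 5/8 satisfied
(3,4)@ 4/8 not
(3,5)% 2/6 not
(3,7)@ 2/2 satisfied
(4,1)% 1/4 not
(4,2)@ 4/7 not
(4,3)% 2/8 not
(4,4)@ 5/8 satisfied
(4,5)@ 4/7 not
(4,6)@ 3/5 satisfied
(5,1)@ 1/3 not
(5,2)% 3/6 not
(5,3)@ 2/6 not
(5,4)% 2/6 not
(5,5)@ 3/5 satisfied
(5,6)% 0/3 not
(6,3)% 4/5 satisfied
(7,1)@ 0/1 not
(7,2)% 1/2 not
(7,4)% 2/2 satisfied
(7,5)% 2/2 satisfied
(7,6)% 2/2 satisfied
(7,7)% 1/1 satisfied
For instance (1,3) has only 2/4 same-type neighbors, below 3/5.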